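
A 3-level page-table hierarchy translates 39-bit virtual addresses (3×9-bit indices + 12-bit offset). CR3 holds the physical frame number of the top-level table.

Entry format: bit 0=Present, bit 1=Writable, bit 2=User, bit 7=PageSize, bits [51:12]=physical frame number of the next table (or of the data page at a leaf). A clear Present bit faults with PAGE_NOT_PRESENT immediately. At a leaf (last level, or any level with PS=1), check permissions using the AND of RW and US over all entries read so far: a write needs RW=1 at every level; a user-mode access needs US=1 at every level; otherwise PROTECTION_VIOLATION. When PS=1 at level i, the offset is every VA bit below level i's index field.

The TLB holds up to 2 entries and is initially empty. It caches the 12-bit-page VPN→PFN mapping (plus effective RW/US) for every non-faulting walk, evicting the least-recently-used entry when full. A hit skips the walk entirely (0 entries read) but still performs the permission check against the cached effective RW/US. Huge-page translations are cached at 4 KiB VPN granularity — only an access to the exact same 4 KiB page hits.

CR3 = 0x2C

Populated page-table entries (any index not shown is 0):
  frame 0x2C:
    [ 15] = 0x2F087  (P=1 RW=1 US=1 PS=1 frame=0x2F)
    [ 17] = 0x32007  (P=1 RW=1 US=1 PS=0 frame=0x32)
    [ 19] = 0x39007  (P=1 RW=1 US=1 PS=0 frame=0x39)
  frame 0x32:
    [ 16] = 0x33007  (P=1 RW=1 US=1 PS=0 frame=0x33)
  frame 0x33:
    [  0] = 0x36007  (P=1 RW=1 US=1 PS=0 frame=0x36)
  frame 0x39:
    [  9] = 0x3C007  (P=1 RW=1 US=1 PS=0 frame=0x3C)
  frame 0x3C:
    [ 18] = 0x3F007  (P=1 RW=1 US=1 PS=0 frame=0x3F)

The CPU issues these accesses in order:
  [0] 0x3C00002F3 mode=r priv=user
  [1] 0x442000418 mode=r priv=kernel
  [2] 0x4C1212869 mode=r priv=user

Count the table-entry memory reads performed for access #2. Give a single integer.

Trace:
#0 VA=0x3C00002F3 (r,user):
  L0: frame=0x2C idx=15 entry=0x2F087 [P=1 RW=1 US=1 PS=1]
  → PA=0x2F2F3 (huge @L0)  (1 entries read)
#1 VA=0x442000418 (r,kernel):
  L0: frame=0x2C idx=17 entry=0x32007 [P=1 RW=1 US=1 PS=0]
  L1: frame=0x32 idx=16 entry=0x33007 [P=1 RW=1 US=1 PS=0]
  L2: frame=0x33 idx=0 entry=0x36007 [P=1 RW=1 US=1 PS=0]
  → PA=0x36418  (3 entries read)
#2 VA=0x4C1212869 (r,user):
  L0: frame=0x2C idx=19 entry=0x39007 [P=1 RW=1 US=1 PS=0]
  L1: frame=0x39 idx=9 entry=0x3C007 [P=1 RW=1 US=1 PS=0]
  L2: frame=0x3C idx=18 entry=0x3F007 [P=1 RW=1 US=1 PS=0]
  → PA=0x3F869  (3 entries read)

Entries read for #2: 3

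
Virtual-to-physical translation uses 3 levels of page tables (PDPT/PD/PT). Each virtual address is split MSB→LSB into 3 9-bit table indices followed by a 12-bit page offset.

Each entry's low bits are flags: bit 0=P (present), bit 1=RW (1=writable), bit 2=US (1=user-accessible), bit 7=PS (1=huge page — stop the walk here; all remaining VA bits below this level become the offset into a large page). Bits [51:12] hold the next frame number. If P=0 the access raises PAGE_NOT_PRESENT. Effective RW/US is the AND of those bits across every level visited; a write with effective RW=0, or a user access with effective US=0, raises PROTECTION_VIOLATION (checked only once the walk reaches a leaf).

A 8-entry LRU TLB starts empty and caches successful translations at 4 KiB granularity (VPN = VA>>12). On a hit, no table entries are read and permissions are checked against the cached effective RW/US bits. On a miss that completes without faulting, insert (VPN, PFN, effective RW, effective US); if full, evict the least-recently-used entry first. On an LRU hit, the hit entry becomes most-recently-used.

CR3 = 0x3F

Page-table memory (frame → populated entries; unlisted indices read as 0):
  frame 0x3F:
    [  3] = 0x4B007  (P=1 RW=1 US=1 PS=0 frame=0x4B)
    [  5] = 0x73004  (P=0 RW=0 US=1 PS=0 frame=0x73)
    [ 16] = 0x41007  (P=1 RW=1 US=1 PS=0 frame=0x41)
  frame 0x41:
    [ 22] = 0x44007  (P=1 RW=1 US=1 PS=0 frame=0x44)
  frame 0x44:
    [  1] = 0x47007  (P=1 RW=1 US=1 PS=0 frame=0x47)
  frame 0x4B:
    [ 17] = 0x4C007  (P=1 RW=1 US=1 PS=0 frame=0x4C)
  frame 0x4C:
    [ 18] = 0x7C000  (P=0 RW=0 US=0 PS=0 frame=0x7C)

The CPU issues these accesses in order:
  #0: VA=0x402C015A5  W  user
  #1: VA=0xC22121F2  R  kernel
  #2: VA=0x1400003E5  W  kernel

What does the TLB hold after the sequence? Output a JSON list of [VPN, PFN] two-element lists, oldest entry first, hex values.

Per-access translation:
#0 VA=0x402C015A5 (w,user):
  L0: frame=0x3F idx=16 entry=0x41007 [P=1 RW=1 US=1 PS=0]
  L1: frame=0x41 idx=22 entry=0x44007 [P=1 RW=1 US=1 PS=0]
  L2: frame=0x44 idx=1 entry=0x47007 [P=1 RW=1 US=1 PS=0]
  ⇒ phys 0x475A5  [3 reads]
#1 VA=0xC22121F2 (r,kernel):
  L0: frame=0x3F idx=3 entry=0x4B007 [P=1 RW=1 US=1 PS=0]
  L1: frame=0x4B idx=17 entry=0x4C007 [P=1 RW=1 US=1 PS=0]
  L2: frame=0x4C idx=18 entry=0x7C000 [P=0 RW=0 US=0 PS=0]
  ✗ PAGE_NOT_PRESENT  [3 reads]
#2 VA=0x1400003E5 (w,kernel):
  L0: frame=0x3F idx=5 entry=0x73004 [P=0 RW=0 US=1 PS=0]
  ✗ PAGE_NOT_PRESENT  [1 reads]

TLB: [["0x402C01", "0x47"]]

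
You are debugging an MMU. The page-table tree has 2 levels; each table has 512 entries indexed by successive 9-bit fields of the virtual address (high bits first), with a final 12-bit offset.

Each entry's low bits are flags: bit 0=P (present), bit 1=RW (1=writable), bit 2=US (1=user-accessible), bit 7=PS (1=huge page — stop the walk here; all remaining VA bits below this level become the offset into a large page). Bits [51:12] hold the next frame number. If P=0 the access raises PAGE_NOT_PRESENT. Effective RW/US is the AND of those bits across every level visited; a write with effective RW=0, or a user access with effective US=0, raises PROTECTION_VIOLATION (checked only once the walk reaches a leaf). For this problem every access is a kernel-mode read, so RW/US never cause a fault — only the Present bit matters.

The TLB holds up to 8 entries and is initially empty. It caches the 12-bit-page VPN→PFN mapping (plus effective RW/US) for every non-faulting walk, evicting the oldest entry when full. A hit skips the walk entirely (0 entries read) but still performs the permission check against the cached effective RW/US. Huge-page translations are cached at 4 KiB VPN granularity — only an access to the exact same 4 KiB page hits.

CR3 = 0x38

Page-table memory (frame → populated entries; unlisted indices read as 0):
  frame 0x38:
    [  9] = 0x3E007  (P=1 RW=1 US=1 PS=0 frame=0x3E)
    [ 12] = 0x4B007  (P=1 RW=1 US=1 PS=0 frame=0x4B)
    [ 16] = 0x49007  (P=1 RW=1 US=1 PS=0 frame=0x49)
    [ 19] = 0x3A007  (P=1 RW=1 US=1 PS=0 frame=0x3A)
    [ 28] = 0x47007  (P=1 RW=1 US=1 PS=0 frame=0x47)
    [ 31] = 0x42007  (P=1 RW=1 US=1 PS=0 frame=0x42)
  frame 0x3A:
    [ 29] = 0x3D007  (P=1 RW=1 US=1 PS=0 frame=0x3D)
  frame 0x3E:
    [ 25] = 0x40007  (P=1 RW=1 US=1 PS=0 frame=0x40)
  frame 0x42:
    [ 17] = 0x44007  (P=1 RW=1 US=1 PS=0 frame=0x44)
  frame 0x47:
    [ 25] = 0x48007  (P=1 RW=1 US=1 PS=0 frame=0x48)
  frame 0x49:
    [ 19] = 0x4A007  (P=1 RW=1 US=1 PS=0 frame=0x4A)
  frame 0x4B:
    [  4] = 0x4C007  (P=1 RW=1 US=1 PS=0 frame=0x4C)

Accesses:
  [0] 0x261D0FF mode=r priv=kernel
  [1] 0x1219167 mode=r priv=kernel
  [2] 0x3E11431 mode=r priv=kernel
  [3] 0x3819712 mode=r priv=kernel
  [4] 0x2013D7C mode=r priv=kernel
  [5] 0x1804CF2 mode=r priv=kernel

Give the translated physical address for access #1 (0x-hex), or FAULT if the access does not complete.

Per-access translation:
#0 VA=0x261D0FF (r,kernel):
  L0 @0x38[19] → 0x3A007  P=1,RW=1,US=1,PS=0
  L1 @0x3A[29] → 0x3D007  P=1,RW=1,US=1,PS=0
  ✓ 0x3D0FF  — 2 lookups
#1 VA=0x1219167 (r,kernel):
  L0 @0x38[9] → 0x3E007  P=1,RW=1,US=1,PS=0
  L1 @0x3E[25] → 0x40007  P=1,RW=1,US=1,PS=0
  ✓ 0x40167  — 2 lookups
#2 VA=0x3E11431 (r,kernel):
  L0 @0x38[31] → 0x42007  P=1,RW=1,US=1,PS=0
  L1 @0x42[17] → 0x44007  P=1,RW=1,US=1,PS=0
  ✓ 0x44431  — 2 lookups
#3 VA=0x3819712 (r,kernel):
  L0 @0x38[28] → 0x47007  P=1,RW=1,US=1,PS=0
  L1 @0x47[25] → 0x48007  P=1,RW=1,US=1,PS=0
  ✓ 0x48712  — 2 lookups
#4 VA=0x2013D7C (r,kernel):
  L0 @0x38[16] → 0x49007  P=1,RW=1,US=1,PS=0
  L1 @0x49[19] → 0x4A007  P=1,RW=1,US=1,PS=0
  ✓ 0x4AD7C  — 2 lookups
#5 VA=0x1804CF2 (r,kernel):
  L0 @0x38[12] → 0x4B007  P=1,RW=1,US=1,PS=0
  L1 @0x4B[4] → 0x4C007  P=1,RW=1,US=1,PS=0
  ✓ 0x4CCF2  — 2 lookups

Access #1 PA: 0x40167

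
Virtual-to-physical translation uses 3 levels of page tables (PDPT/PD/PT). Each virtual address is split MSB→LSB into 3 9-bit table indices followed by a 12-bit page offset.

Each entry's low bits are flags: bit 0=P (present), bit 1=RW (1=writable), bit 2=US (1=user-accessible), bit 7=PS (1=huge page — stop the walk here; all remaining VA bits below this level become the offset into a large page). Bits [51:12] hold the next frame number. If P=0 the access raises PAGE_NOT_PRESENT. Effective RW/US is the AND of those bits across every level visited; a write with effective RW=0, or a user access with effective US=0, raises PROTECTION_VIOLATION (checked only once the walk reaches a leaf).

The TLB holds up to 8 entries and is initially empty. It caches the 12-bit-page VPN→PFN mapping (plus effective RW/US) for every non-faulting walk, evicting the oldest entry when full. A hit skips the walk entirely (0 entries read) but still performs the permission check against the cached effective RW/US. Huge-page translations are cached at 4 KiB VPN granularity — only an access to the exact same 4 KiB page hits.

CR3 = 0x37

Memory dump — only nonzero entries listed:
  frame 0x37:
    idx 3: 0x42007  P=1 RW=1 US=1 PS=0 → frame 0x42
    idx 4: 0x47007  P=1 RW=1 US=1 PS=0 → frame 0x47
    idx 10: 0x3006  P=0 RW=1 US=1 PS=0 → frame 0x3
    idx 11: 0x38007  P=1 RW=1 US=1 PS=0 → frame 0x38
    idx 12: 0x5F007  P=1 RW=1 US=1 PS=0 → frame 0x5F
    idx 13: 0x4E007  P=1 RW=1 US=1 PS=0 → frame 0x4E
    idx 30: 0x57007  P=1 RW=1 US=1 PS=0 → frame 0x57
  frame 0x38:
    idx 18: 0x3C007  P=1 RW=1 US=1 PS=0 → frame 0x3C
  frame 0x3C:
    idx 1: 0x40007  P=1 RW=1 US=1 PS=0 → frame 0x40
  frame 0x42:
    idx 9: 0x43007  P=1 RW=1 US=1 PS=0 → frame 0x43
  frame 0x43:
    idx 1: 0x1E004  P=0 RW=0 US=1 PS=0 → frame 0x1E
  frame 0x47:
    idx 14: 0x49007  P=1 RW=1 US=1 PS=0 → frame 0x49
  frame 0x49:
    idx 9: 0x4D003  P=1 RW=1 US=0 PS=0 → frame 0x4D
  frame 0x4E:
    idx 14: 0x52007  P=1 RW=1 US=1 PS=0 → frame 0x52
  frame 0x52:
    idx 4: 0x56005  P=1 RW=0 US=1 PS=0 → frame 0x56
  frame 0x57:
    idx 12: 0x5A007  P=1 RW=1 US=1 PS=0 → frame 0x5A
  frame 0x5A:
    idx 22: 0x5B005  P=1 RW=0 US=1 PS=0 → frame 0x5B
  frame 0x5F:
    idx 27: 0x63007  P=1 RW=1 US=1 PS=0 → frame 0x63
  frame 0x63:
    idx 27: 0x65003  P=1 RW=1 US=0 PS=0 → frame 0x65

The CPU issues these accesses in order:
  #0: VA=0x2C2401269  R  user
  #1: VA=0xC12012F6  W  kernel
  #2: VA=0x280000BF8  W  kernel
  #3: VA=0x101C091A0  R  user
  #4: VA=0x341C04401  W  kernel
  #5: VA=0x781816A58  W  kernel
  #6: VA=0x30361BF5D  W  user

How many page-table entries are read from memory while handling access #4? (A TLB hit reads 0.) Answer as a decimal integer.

Per-access translation:
#0 VA=0x2C2401269 (r,user):
  lvl0: tbl 0x37, slot 11 ⇒ 0x38007 (P1/RW1/US1/PS0)
  lvl1: tbl 0x38, slot 18 ⇒ 0x3C007 (P1/RW1/US1/PS0)
  lvl2: tbl 0x3C, slot 1 ⇒ 0x40007 (P1/RW1/US1/PS0)
  ⇒ phys 0x40269  [3 reads]
#1 VA=0xC12012F6 (w,kernel):
  lvl0: tbl 0x37, slot 3 ⇒ 0x42007 (P1/RW1/US1/PS0)
  lvl1: tbl 0x42, slot 9 ⇒ 0x43007 (P1/RW1/US1/PS0)
  lvl2: tbl 0x43, slot 1 ⇒ 0x1E004 (P0/RW0/US1/PS0)
  ⇒ fault: PAGE_NOT_PRESENT  — 3 lookups
#2 VA=0x280000BF8 (w,kernel):
  lvl0: tbl 0x37, slot 10 ⇒ 0x3006 (P0/RW1/US1/PS0)
  ⇒ fault: PAGE_NOT_PRESENT  — 1 lookups
#3 VA=0x101C091A0 (r,user):
  lvl0: tbl 0x37, slot 4 ⇒ 0x47007 (P1/RW1/US1/PS0)
  lvl1: tbl 0x47, slot 14 ⇒ 0x49007 (P1/RW1/US1/PS0)
  lvl2: tbl 0x49, slot 9 ⇒ 0x4D003 (P1/RW1/US0/PS0)
  ⇒ fault: PROTECTION_VIOLATION  — 3 lookups
#4 VA=0x341C04401 (w,kernel):
  lvl0: tbl 0x37, slot 13 ⇒ 0x4E007 (P1/RW1/US1/PS0)
  lvl1: tbl 0x4E, slot 14 ⇒ 0x52007 (P1/RW1/US1/PS0)
  lvl2: tbl 0x52, slot 4 ⇒ 0x56005 (P1/RW0/US1/PS0)
  ⇒ fault: PROTECTION_VIOLATION  — 3 lookups
#5 VA=0x781816A58 (w,kernel):
  lvl0: tbl 0x37, slot 30 ⇒ 0x57007 (P1/RW1/US1/PS0)
  lvl1: tbl 0x57, slot 12 ⇒ 0x5A007 (P1/RW1/US1/PS0)
  lvl2: tbl 0x5A, slot 22 ⇒ 0x5B005 (P1/RW0/US1/PS0)
  ⇒ fault: PROTECTION_VIOLATION  — 3 lookups
#6 VA=0x30361BF5D (w,user):
  lvl0: tbl 0x37, slot 12 ⇒ 0x5F007 (P1/RW1/US1/PS0)
  lvl1: tbl 0x5F, slot 27 ⇒ 0x63007 (P1/RW1/US1/PS0)
  lvl2: tbl 0x63, slot 27 ⇒ 0x65003 (P1/RW1/US0/PS0)
  ⇒ fault: PROTECTION_VIOLATION  — 3 lookups

Entries read for #4: 3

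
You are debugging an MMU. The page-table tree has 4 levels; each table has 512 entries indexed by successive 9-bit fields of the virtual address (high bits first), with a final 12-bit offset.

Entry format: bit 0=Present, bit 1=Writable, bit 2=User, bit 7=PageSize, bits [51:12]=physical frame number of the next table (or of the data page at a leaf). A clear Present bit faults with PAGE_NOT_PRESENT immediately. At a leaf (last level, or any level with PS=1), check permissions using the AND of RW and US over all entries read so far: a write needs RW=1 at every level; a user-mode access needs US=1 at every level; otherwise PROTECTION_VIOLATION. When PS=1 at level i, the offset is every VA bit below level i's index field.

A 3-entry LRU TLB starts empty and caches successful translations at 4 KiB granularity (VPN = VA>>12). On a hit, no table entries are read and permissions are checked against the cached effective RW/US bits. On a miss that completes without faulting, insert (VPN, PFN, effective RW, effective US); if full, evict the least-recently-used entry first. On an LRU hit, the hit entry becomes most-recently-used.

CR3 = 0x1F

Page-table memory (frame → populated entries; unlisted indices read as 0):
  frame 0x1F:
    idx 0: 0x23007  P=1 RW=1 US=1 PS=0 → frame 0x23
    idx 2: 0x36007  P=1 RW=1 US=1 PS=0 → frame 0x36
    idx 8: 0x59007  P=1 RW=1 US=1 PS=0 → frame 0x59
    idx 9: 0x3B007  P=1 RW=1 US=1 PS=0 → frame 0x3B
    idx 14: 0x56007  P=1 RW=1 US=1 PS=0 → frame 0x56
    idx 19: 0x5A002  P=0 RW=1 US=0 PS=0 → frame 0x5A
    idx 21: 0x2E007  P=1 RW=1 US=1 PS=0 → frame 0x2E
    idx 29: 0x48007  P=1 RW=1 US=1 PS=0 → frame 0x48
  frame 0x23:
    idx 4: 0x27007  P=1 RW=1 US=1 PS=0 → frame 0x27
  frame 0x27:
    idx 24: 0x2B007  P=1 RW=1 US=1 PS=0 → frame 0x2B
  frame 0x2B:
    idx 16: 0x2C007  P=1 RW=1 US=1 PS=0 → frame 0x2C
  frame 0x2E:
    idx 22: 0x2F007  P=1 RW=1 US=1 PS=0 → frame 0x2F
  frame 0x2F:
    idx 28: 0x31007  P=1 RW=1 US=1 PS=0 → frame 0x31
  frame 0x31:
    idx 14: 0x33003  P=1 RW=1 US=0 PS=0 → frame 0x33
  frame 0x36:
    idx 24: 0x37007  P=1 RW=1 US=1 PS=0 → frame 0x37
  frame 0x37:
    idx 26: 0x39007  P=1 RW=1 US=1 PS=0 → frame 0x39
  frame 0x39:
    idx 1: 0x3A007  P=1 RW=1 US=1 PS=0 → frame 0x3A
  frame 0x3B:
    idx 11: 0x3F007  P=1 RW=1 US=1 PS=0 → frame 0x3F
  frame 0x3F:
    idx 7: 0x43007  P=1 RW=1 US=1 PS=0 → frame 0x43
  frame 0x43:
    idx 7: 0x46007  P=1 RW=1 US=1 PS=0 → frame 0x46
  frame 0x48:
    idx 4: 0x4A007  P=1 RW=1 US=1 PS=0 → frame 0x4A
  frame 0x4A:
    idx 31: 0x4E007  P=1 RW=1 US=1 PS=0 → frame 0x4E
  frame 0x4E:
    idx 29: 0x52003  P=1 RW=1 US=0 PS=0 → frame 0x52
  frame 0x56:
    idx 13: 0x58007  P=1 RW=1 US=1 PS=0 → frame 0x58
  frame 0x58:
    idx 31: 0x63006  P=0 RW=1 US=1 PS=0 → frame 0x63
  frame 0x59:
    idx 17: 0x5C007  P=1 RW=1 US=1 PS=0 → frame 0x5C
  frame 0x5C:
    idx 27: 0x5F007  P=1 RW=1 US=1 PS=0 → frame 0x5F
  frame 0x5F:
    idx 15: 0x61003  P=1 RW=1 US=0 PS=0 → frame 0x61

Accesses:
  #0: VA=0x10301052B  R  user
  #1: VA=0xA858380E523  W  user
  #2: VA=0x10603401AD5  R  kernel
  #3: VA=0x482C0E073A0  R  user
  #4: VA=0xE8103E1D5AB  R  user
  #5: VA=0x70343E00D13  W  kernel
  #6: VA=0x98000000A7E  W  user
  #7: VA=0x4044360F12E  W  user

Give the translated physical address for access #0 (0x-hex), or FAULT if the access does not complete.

Walk each access:
#0 VA=0x10301052B (r,user):
  L0: frame=0x1F idx=0 entry=0x23007 [P=1 RW=1 US=1 PS=0]
  L1: frame=0x23 idx=4 entry=0x27007 [P=1 RW=1 US=1 PS=0]
  L2: frame=0x27 idx=24 entry=0x2B007 [P=1 RW=1 US=1 PS=0]
  L3: frame=0x2B idx=16 entry=0x2C007 [P=1 RW=1 US=1 PS=0]
  ⇒ phys 0x2C52B  [4 reads]
#1 VA=0xA858380E523 (w,user):
  L0: frame=0x1F idx=21 entry=0x2E007 [P=1 RW=1 US=1 PS=0]
  L1: frame=0x2E idx=22 entry=0x2F007 [P=1 RW=1 US=1 PS=0]
  L2: frame=0x2F idx=28 entry=0x31007 [P=1 RW=1 US=1 PS=0]
  L3: frame=0x31 idx=14 entry=0x33003 [P=1 RW=1 US=0 PS=0]
  → PROTECTION_VIOLATION  (4 entries read)
#2 VA=0x10603401AD5 (r,kernel):
  L0: frame=0x1F idx=2 entry=0x36007 [P=1 RW=1 US=1 PS=0]
  L1: frame=0x36 idx=24 entry=0x37007 [P=1 RW=1 US=1 PS=0]
  L2: frame=0x37 idx=26 entry=0x39007 [P=1 RW=1 US=1 PS=0]
  L3: frame=0x39 idx=1 entry=0x3A007 [P=1 RW=1 US=1 PS=0]
  ⇒ phys 0x3AAD5  [4 reads]
#3 VA=0x482C0E073A0 (r,user):
  L0: frame=0x1F idx=9 entry=0x3B007 [P=1 RW=1 US=1 PS=0]
  L1: frame=0x3B idx=11 entry=0x3F007 [P=1 RW=1 US=1 PS=0]
  L2: frame=0x3F idx=7 entry=0x43007 [P=1 RW=1 US=1 PS=0]
  L3: frame=0x43 idx=7 entry=0x46007 [P=1 RW=1 US=1 PS=0]
  ⇒ phys 0x463A0  [4 reads]
#4 VA=0xE8103E1D5AB (r,user):
  L0: frame=0x1F idx=29 entry=0x48007 [P=1 RW=1 US=1 PS=0]
  L1: frame=0x48 idx=4 entry=0x4A007 [P=1 RW=1 US=1 PS=0]
  L2: frame=0x4A idx=31 entry=0x4E007 [P=1 RW=1 US=1 PS=0]
  L3: frame=0x4E idx=29 entry=0x52003 [P=1 RW=1 US=0 PS=0]
  → PROTECTION_VIOLATION  (4 entries read)
#5 VA=0x70343E00D13 (w,kernel):
  L0: frame=0x1F idx=14 entry=0x56007 [P=1 RW=1 US=1 PS=0]
  L1: frame=0x56 idx=13 entry=0x58007 [P=1 RW=1 US=1 PS=0]
  L2: frame=0x58 idx=31 entry=0x63006 [P=0 RW=1 US=1 PS=0]
  → PAGE_NOT_PRESENT  (3 entries read)
#6 VA=0x98000000A7E (w,user):
  L0: frame=0x1F idx=19 entry=0x5A002 [P=0 RW=1 US=0 PS=0]
  → PAGE_NOT_PRESENT  (1 entries read)
#7 VA=0x4044360F12E (w,user):
  L0: frame=0x1F idx=8 entry=0x59007 [P=1 RW=1 US=1 PS=0]
  L1: frame=0x59 idx=17 entry=0x5C007 [P=1 RW=1 US=1 PS=0]
  L2: frame=0x5C idx=27 entry=0x5F007 [P=1 RW=1 US=1 PS=0]
  L3: frame=0x5F idx=15 entry=0x61003 [P=1 RW=1 US=0 PS=0]
  → PROTECTION_VIOLATION  (4 entries read)

Access #0 PA: 0x2C52B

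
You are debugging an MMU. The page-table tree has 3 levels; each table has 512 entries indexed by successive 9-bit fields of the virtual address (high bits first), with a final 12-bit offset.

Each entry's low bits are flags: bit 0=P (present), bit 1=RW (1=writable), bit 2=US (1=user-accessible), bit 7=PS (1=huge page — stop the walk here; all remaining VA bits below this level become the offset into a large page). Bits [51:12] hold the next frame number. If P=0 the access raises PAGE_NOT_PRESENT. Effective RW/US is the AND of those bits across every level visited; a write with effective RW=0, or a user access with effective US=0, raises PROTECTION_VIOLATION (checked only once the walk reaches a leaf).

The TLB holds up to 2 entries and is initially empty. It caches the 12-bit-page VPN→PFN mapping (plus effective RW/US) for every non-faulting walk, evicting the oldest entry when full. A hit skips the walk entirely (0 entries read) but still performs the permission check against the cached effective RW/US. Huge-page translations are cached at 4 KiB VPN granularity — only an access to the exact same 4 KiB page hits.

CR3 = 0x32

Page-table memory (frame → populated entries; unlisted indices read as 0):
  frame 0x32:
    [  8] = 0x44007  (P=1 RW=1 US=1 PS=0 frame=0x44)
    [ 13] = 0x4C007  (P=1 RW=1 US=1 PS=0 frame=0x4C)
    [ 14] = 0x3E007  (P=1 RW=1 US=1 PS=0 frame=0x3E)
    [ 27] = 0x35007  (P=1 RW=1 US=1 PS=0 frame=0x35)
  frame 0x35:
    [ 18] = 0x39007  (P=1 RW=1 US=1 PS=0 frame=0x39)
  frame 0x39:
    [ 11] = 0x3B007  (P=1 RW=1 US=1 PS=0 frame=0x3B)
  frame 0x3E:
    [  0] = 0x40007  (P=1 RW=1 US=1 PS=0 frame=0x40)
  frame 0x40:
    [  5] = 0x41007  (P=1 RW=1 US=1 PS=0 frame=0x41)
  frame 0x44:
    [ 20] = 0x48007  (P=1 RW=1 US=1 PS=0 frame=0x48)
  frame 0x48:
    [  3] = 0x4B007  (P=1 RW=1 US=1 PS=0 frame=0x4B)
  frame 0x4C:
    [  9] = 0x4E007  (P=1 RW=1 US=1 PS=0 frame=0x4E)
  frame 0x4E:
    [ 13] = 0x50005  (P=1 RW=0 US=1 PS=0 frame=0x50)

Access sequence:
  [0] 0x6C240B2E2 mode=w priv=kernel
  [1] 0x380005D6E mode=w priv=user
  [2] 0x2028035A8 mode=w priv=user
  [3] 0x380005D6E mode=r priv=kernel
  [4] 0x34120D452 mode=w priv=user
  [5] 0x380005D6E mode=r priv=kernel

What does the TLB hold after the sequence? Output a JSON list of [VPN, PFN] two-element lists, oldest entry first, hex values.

Trace:
#0 VA=0x6C240B2E2 (w,kernel):
  [0] read 0x32 idx=27: raw=0x35007 flags P=1 W=1 U=1 S=0
  [1] read 0x35 idx=18: raw=0x39007 flags P=1 W=1 U=1 S=0
  [2] read 0x39 idx=11: raw=0x3B007 flags P=1 W=1 U=1 S=0
  ✓ 0x3B2E2  — 3 lookups
#1 VA=0x380005D6E (w,user):
  [0] read 0x32 idx=14: raw=0x3E007 flags P=1 W=1 U=1 S=0
  [1] read 0x3E idx=0: raw=0x40007 flags P=1 W=1 U=1 S=0
  [2] read 0x40 idx=5: raw=0x41007 flags P=1 W=1 U=1 S=0
  ✓ 0x41D6E  — 3 lookups
#2 VA=0x2028035A8 (w,user):
  [0] read 0x32 idx=8: raw=0x44007 flags P=1 W=1 U=1 S=0
  [1] read 0x44 idx=20: raw=0x48007 flags P=1 W=1 U=1 S=0
  [2] read 0x48 idx=3: raw=0x4B007 flags P=1 W=1 U=1 S=0
  ✓ 0x4B5A8  — 3 lookups
#3 VA=0x380005D6E (r,kernel):
  TLB hit vpn=0x380005 → PA=0x41D6E
#4 VA=0x34120D452 (w,user):
  [0] read 0x32 idx=13: raw=0x4C007 flags P=1 W=1 U=1 S=0
  [1] read 0x4C idx=9: raw=0x4E007 flags P=1 W=1 U=1 S=0
  [2] read 0x4E idx=13: raw=0x50005 flags P=1 W=0 U=1 S=0
  ✗ PROTECTION_VIOLATION  [3 reads]
#5 VA=0x380005D6E (r,kernel):
  TLB hit vpn=0x380005 → PA=0x41D6E

TLB: [["0x380005", "0x41"], ["0x202803", "0x4B"]]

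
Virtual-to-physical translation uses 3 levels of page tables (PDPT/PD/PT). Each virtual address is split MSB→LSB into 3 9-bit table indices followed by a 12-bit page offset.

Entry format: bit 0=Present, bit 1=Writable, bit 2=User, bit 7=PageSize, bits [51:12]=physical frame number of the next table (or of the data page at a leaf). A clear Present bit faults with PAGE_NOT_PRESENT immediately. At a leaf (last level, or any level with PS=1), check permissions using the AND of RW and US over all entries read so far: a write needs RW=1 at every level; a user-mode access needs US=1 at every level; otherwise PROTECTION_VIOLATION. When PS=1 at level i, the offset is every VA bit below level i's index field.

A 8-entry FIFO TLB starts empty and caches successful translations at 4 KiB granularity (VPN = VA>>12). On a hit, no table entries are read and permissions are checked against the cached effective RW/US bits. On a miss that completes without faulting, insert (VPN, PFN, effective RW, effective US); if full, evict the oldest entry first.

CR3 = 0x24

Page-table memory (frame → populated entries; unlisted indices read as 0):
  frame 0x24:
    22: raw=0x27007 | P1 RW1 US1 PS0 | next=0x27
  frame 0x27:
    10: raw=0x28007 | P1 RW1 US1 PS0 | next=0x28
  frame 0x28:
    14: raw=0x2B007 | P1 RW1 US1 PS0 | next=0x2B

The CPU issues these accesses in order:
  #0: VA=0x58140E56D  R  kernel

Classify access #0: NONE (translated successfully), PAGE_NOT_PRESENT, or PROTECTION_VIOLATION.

Trace:
#0 VA=0x58140E56D (r,kernel):
  [0] read 0x24 idx=22: raw=0x27007 flags P=1 W=1 U=1 S=0
  [1] read 0x27 idx=10: raw=0x28007 flags P=1 W=1 U=1 S=0
  [2] read 0x28 idx=14: raw=0x2B007 flags P=1 W=1 U=1 S=0
  ✓ 0x2B56D  — 3 lookups

Access #0 fault: NONE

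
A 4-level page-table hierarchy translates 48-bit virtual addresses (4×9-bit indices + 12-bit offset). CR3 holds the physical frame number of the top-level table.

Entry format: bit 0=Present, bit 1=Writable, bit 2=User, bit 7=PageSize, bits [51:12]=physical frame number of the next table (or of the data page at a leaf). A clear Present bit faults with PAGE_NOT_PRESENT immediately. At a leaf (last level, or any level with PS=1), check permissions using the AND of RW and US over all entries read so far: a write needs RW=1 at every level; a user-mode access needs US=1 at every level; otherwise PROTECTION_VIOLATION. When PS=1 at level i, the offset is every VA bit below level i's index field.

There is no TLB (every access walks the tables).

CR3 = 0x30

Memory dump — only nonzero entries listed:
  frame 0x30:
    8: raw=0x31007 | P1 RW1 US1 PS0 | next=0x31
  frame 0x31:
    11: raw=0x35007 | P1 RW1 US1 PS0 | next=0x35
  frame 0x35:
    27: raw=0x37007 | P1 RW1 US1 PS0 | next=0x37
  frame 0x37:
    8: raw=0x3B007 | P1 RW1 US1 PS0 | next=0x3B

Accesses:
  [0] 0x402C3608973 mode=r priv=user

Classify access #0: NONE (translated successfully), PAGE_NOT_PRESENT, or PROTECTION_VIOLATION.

Trace:
#0 VA=0x402C3608973 (r,user):
  lvl0: tbl 0x30, slot 8 ⇒ 0x31007 (P1/RW1/US1/PS0)
  lvl1: tbl 0x31, slot 11 ⇒ 0x35007 (P1/RW1/US1/PS0)
  lvl2: tbl 0x35, slot 27 ⇒ 0x37007 (P1/RW1/US1/PS0)
  lvl3: tbl 0x37, slot 8 ⇒ 0x3B007 (P1/RW1/US1/PS0)
  ✓ 0x3B973  — 4 lookups

Access #0 fault: NONE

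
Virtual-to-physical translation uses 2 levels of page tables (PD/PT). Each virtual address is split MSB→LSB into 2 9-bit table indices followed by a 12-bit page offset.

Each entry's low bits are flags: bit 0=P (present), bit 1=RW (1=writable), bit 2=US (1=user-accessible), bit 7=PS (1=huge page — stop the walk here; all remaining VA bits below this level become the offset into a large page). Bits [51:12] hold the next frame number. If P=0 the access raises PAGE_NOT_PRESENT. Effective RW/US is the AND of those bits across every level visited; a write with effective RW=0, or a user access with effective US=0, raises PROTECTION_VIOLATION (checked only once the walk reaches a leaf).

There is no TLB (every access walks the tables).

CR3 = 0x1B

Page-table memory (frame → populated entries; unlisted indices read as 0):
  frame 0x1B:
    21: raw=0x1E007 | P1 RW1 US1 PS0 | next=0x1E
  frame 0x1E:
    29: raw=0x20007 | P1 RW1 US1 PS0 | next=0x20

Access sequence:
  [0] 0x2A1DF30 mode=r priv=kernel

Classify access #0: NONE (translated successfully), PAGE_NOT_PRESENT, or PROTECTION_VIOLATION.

Per-access translation:
#0 VA=0x2A1DF30 (r,kernel):
  lvl0: tbl 0x1B, slot 21 ⇒ 0x1E007 (P1/RW1/US1/PS0)
  lvl1: tbl 0x1E, slot 29 ⇒ 0x20007 (P1/RW1/US1/PS0)
  → PA=0x20F30  (2 entries read)

Access #0 fault: NONE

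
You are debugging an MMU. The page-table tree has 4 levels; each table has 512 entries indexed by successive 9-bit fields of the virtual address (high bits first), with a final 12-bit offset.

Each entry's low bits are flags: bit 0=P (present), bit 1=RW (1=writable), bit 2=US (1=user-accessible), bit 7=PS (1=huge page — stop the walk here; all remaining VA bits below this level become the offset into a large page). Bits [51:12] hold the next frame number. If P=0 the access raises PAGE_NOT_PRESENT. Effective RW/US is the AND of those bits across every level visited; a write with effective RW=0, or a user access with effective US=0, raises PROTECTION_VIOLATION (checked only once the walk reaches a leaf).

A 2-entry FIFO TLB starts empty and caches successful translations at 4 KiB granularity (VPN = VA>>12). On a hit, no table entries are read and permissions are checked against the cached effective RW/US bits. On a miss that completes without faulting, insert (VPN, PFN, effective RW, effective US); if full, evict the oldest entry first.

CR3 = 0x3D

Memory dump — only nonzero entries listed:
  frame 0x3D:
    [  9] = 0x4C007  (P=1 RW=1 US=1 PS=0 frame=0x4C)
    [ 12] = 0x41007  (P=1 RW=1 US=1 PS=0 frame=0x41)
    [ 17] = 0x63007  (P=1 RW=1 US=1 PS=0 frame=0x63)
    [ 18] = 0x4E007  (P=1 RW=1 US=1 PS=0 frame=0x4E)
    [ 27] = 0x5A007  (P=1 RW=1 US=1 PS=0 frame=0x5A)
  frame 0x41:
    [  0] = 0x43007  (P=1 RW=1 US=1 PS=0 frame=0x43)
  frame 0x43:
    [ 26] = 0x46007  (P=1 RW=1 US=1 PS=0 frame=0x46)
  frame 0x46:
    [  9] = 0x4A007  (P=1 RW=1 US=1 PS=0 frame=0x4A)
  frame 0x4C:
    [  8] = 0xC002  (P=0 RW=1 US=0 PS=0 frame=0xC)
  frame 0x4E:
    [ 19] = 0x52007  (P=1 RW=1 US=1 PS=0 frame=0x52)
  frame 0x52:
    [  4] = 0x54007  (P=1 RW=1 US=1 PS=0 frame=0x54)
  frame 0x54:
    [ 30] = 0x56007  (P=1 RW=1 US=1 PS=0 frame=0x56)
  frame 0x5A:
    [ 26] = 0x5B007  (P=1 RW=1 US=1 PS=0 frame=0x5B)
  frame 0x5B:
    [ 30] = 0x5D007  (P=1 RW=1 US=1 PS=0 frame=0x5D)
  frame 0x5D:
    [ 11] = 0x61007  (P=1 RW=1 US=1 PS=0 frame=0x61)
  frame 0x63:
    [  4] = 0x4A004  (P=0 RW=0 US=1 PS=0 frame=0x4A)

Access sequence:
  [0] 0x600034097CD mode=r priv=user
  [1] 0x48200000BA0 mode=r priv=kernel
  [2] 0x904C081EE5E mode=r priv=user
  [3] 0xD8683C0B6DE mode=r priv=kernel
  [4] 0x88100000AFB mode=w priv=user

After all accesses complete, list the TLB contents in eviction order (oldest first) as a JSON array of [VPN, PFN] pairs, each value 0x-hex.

Walk each access:
#0 VA=0x600034097CD (r,user):
  [0] read 0x3D idx=12: raw=0x41007 flags P=1 W=1 U=1 S=0
  [1] read 0x41 idx=0: raw=0x43007 flags P=1 W=1 U=1 S=0
  [2] read 0x43 idx=26: raw=0x46007 flags P=1 W=1 U=1 S=0
  [3] read 0x46 idx=9: raw=0x4A007 flags P=1 W=1 U=1 S=0
  → PA=0x4A7CD  (4 entries read)
#1 VA=0x48200000BA0 (r,kernel):
  [0] read 0x3D idx=9: raw=0x4C007 flags P=1 W=1 U=1 S=0
  [1] read 0x4C idx=8: raw=0xC002 flags P=0 W=1 U=0 S=0
  ✗ PAGE_NOT_PRESENT  [2 reads]
#2 VA=0x904C081EE5E (r,user):
  [0] read 0x3D idx=18: raw=0x4E007 flags P=1 W=1 U=1 S=0
  [1] read 0x4E idx=19: raw=0x52007 flags P=1 W=1 U=1 S=0
  [2] read 0x52 idx=4: raw=0x54007 flags P=1 W=1 U=1 S=0
  [3] read 0x54 idx=30: raw=0x56007 flags P=1 W=1 U=1 S=0
  → PA=0x56E5E  (4 entries read)
#3 VA=0xD8683C0B6DE (r,kernel):
  [0] read 0x3D idx=27: raw=0x5A007 flags P=1 W=1 U=1 S=0
  [1] read 0x5A idx=26: raw=0x5B007 flags P=1 W=1 U=1 S=0
  [2] read 0x5B idx=30: raw=0x5D007 flags P=1 W=1 U=1 S=0
  [3] read 0x5D idx=11: raw=0x61007 flags P=1 W=1 U=1 S=0
  → PA=0x616DE  (4 entries read)
#4 VA=0x88100000AFB (w,user):
  [0] read 0x3D idx=17: raw=0x63007 flags P=1 W=1 U=1 S=0
  [1] read 0x63 idx=4: raw=0x4A004 flags P=0 W=0 U=1 S=0
  ✗ PAGE_NOT_PRESENT  [2 reads]

TLB: [["0x904C081E", "0x56"], ["0xD8683C0B", "0x61"]]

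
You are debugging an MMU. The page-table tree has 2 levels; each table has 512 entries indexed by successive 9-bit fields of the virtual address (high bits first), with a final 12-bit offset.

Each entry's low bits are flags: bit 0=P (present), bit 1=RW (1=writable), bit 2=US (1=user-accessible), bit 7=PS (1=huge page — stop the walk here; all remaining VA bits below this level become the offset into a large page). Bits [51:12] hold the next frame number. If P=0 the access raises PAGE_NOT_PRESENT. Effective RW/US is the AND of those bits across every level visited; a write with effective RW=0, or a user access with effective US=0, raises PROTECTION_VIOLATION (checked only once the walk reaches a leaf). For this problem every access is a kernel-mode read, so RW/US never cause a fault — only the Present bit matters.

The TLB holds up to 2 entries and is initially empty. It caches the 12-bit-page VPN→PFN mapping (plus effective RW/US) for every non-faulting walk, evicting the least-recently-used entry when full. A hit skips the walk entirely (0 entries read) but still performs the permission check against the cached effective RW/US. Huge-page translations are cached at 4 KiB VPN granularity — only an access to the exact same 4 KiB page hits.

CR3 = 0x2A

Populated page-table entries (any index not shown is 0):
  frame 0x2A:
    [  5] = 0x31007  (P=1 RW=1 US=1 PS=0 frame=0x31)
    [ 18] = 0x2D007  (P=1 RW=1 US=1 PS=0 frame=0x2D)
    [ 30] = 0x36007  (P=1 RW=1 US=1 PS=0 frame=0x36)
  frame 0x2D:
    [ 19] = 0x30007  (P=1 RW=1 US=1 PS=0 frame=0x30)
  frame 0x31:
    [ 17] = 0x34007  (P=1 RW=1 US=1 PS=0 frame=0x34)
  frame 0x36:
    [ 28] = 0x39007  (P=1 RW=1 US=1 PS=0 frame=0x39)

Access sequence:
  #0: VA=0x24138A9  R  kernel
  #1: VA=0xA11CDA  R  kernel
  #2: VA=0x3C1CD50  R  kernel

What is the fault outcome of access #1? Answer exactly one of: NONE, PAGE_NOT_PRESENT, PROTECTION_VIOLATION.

Walk each access:
#0 VA=0x24138A9 (r,kernel):
  L0: frame=0x2A idx=18 entry=0x2D007 [P=1 RW=1 US=1 PS=0]
  L1: frame=0x2D idx=19 entry=0x30007 [P=1 RW=1 US=1 PS=0]
  → PA=0x308A9  (2 entries read)
#1 VA=0xA11CDA (r,kernel):
  L0: frame=0x2A idx=5 entry=0x31007 [P=1 RW=1 US=1 PS=0]
  L1: frame=0x31 idx=17 entry=0x34007 [P=1 RW=1 US=1 PS=0]
  → PA=0x34CDA  (2 entries read)
#2 VA=0x3C1CD50 (r,kernel):
  L0: frame=0x2A idx=30 entry=0x36007 [P=1 RW=1 US=1 PS=0]
  L1: frame=0x36 idx=28 entry=0x39007 [P=1 RW=1 US=1 PS=0]
  → PA=0x39D50  (2 entries read)

Access #1 fault: NONE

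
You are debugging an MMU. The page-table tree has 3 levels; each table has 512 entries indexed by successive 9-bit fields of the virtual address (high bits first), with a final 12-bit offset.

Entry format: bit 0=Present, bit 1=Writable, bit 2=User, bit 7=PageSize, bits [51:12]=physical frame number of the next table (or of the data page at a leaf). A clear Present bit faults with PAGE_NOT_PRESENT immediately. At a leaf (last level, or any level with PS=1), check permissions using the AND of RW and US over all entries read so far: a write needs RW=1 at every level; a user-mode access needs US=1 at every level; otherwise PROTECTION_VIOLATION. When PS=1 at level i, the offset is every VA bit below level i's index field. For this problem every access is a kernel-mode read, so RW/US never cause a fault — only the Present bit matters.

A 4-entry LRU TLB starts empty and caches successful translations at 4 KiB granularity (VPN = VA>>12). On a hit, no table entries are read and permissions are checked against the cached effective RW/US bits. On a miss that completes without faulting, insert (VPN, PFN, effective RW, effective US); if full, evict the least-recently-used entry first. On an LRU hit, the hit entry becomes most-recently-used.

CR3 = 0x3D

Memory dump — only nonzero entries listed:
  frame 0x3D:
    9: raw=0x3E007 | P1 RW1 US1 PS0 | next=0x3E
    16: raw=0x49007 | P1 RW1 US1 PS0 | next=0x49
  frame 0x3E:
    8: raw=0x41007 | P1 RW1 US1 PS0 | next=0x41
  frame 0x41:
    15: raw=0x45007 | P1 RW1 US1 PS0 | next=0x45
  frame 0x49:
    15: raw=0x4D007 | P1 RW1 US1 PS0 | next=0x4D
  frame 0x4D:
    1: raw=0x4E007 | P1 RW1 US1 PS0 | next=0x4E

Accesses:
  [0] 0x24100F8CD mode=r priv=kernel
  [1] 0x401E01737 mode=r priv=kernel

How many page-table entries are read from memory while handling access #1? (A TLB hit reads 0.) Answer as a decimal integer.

Walk each access:
#0 VA=0x24100F8CD (r,kernel):
  L0 @0x3D[9] → 0x3E007  P=1,RW=1,US=1,PS=0
  L1 @0x3E[8] → 0x41007  P=1,RW=1,US=1,PS=0
  L2 @0x41[15] → 0x45007  P=1,RW=1,US=1,PS=0
  ✓ 0x458CD  — 3 lookups
#1 VA=0x401E01737 (r,kernel):
  L0 @0x3D[16] → 0x49007  P=1,RW=1,US=1,PS=0
  L1 @0x49[15] → 0x4D007  P=1,RW=1,US=1,PS=0
  L2 @0x4D[1] → 0x4E007  P=1,RW=1,US=1,PS=0
  ✓ 0x4E737  — 3 lookups

Entries read for #1: 3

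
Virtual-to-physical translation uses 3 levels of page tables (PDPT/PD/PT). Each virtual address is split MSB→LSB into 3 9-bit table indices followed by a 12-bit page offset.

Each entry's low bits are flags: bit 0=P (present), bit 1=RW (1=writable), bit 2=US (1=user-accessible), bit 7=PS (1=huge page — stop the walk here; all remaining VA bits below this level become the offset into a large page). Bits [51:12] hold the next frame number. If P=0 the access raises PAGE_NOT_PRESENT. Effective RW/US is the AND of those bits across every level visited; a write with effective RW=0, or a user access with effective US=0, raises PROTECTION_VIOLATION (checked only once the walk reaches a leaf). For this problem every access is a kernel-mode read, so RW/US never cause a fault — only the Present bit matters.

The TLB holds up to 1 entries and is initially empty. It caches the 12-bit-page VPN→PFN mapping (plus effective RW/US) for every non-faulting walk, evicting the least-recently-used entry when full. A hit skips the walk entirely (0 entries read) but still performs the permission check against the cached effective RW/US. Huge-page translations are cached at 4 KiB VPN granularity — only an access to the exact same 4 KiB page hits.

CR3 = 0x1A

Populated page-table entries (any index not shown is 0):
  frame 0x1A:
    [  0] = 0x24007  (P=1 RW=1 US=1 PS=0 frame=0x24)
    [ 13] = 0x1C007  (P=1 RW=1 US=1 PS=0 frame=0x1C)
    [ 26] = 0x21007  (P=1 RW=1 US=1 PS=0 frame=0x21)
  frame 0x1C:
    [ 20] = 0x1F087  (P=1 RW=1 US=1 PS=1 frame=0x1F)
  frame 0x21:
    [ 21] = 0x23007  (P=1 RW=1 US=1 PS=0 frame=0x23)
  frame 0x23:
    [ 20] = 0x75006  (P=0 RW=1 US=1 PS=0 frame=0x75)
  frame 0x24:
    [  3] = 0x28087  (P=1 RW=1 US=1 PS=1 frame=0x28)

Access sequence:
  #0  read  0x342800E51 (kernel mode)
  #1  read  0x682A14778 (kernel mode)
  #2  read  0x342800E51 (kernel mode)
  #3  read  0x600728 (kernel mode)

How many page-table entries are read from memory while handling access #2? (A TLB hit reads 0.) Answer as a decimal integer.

Walk each access:
#0 VA=0x342800E51 (r,kernel):
  [0] read 0x1A idx=13: raw=0x1C007 flags P=1 W=1 U=1 S=0
  [1] read 0x1C idx=20: raw=0x1F087 flags P=1 W=1 U=1 S=1
  ✓ 0x1FE51 (huge @L1)  — 2 lookups
#1 VA=0x682A14778 (r,kernel):
  [0] read 0x1A idx=26: raw=0x21007 flags P=1 W=1 U=1 S=0
  [1] read 0x21 idx=21: raw=0x23007 flags P=1 W=1 U=1 S=0
  [2] read 0x23 idx=20: raw=0x75006 flags P=0 W=1 U=1 S=0
  → PAGE_NOT_PRESENT  (3 entries read)
#2 VA=0x342800E51 (r,kernel):
  TLB hit vpn=0x342800 → PA=0x1FE51
#3 VA=0x600728 (r,kernel):
  [0] read 0x1A idx=0: raw=0x24007 flags P=1 W=1 U=1 S=0
  [1] read 0x24 idx=3: raw=0x28087 flags P=1 W=1 U=1 S=1
  ✓ 0x28728 (huge @L1)  — 2 lookups

Entries read for #2: 0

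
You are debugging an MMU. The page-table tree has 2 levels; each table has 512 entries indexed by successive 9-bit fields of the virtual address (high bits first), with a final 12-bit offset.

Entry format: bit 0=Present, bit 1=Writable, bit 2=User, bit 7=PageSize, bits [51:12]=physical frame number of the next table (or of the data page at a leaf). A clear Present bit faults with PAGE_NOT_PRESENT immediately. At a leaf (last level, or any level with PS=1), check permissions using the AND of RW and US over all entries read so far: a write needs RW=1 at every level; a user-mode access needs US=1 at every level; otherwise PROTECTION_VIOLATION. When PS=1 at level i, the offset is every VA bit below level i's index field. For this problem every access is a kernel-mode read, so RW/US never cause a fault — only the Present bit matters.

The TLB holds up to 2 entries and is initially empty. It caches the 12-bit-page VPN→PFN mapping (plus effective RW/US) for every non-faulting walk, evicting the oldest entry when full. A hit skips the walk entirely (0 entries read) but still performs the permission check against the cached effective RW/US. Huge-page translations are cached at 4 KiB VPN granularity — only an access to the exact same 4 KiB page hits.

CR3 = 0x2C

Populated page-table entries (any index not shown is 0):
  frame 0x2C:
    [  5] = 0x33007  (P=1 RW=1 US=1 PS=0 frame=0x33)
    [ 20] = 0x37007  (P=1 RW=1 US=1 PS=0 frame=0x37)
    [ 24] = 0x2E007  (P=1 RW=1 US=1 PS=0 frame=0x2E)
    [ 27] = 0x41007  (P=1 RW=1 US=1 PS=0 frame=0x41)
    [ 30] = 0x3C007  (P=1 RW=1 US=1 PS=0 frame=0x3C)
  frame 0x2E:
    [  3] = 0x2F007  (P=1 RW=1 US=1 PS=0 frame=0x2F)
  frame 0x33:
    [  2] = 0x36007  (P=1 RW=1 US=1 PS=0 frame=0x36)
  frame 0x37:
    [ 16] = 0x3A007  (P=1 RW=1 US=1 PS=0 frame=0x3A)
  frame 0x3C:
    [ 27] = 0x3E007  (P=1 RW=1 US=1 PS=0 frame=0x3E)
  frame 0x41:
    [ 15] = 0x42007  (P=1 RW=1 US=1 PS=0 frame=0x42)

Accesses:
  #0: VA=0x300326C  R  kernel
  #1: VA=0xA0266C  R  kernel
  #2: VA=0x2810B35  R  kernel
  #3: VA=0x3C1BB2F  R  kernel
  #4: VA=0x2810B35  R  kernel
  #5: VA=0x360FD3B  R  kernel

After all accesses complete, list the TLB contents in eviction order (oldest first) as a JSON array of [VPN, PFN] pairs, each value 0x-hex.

Walk each access:
#0 VA=0x300326C (r,kernel):
  lvl0: tbl 0x2C, slot 24 ⇒ 0x2E007 (P1/RW1/US1/PS0)
  lvl1: tbl 0x2E, slot 3 ⇒ 0x2F007 (P1/RW1/US1/PS0)
  ⇒ phys 0x2F26C  [2 reads]
#1 VA=0xA0266C (r,kernel):
  lvl0: tbl 0x2C, slot 5 ⇒ 0x33007 (P1/RW1/US1/PS0)
  lvl1: tbl 0x33, slot 2 ⇒ 0x36007 (P1/RW1/US1/PS0)
  ⇒ phys 0x3666C  [2 reads]
#2 VA=0x2810B35 (r,kernel):
  lvl0: tbl 0x2C, slot 20 ⇒ 0x37007 (P1/RW1/US1/PS0)
  lvl1: tbl 0x37, slot 16 ⇒ 0x3A007 (P1/RW1/US1/PS0)
  ⇒ phys 0x3AB35  [2 reads]
#3 VA=0x3C1BB2F (r,kernel):
  lvl0: tbl 0x2C, slot 30 ⇒ 0x3C007 (P1/RW1/US1/PS0)
  lvl1: tbl 0x3C, slot 27 ⇒ 0x3E007 (P1/RW1/US1/PS0)
  ⇒ phys 0x3EB2F  [2 reads]
#4 VA=0x2810B35 (r,kernel):
  TLB hit vpn=0x2810 → PA=0x3AB35
#5 VA=0x360FD3B (r,kernel):
  lvl0: tbl 0x2C, slot 27 ⇒ 0x41007 (P1/RW1/US1/PS0)
  lvl1: tbl 0x41, slot 15 ⇒ 0x42007 (P1/RW1/US1/PS0)
  ⇒ phys 0x42D3B  [2 reads]

TLB: [["0x3C1B", "0x3E"], ["0x360F", "0x42"]]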